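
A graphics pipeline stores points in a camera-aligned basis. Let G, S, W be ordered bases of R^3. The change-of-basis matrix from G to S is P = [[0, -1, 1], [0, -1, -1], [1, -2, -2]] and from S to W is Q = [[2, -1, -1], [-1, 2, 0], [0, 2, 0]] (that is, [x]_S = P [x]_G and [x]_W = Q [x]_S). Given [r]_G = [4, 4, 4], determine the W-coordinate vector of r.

First [r]_S = P [r]_G = [0, -8, -12].
Then [r]_W = Q [r]_S = [20, -16, -16].

[20, -16, -16]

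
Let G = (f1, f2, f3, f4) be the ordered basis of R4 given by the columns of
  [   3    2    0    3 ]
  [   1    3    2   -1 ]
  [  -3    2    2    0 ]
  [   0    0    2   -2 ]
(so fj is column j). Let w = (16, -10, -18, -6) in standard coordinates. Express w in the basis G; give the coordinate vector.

[w]_G is the unique c with M c = w, where M has columns f1, ..., f4.
Solving this 4x4 system gives c = (4, -4, 1, 4).
Check: 4f1 - 4f2 + f3 + 4f4 = (16, -10, -18, -6).

(4, -4, 1, 4)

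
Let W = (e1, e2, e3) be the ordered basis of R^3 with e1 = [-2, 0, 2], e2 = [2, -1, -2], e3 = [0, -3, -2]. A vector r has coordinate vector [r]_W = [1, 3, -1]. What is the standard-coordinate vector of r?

r = M [r]_W, where M has columns e1, ..., e3.
Carrying out the matrix-vector product, r = [4, 0, -2].

[4, 0, -2]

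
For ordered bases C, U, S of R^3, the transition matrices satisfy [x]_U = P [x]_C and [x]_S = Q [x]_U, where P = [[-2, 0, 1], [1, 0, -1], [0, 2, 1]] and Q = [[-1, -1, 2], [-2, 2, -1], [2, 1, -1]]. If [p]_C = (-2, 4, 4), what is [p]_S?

First [p]_U = P [p]_C = (8, -6, 12).
Then [p]_S = Q [p]_U = (22, -40, -2).

(22, -40, -2)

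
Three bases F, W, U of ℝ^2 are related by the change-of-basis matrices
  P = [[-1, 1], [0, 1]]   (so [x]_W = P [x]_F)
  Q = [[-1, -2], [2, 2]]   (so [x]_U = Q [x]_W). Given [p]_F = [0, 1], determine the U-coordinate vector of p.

Apply P to get W-coordinates [1, 1], then Q to get U-coordinates.
The result is [p]_U = [-3, 4].

[-3, 4]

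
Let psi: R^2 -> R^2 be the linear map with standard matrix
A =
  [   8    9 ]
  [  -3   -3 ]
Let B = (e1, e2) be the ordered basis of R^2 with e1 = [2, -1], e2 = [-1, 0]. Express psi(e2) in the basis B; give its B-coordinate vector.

Column 2 of [psi]_B is the B-coordinate vector of psi(e2).
In standard coordinates psi(e2) = A e2 = [-8, 3].
Converting to B: [-8, 3] = -3e1 + 2e2, so the coordinate vector is [-3, 2].

[-3, 2]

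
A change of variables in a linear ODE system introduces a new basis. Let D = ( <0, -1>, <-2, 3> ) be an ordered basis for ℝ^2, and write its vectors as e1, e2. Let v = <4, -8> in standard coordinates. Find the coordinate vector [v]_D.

<2, -2>

[v]_D is the unique c with M c = v, where M has columns e1, e2.
System: 0c_1 - 2c_2 = 4, -c_1 + 3c_2 = -8; solving gives c_1 = 2, c_2 = -2.
Check: 2e1 - 2e2 = <4, -8>.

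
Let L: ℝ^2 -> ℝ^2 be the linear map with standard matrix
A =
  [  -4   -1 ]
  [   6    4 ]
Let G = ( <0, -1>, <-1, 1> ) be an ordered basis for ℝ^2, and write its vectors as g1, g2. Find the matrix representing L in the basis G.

The j-th column of [L]_G is [L(gj)]_G.
L(g1) = A g1 = <1, -4> = 3g1 - g2, so column 1 is <3, -1>.
Repeating for g2 and assembling the columns gives [[3, -1], [-1, -3]].

[[3, -1], [-1, -3]]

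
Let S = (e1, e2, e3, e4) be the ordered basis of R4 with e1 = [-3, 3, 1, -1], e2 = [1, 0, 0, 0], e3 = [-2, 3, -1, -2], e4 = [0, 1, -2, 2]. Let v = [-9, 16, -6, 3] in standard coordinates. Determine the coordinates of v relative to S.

[3, 2, 1, 4]

[v]_S is the unique c with M c = v, where M has columns e1, ..., e4.
Solving this 4x4 system gives c = (3, 2, 1, 4).
Check: 3e1 + 2e2 + e3 + 4e4 = [-9, 16, -6, 3].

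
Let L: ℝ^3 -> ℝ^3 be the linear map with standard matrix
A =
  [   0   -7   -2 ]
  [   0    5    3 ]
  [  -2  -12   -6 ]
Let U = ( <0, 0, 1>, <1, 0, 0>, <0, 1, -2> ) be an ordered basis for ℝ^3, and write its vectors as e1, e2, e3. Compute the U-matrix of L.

[[0, -2, -2], [-2, 0, -3], [3, 0, -1]]

The j-th column of [L]_U is [L(ej)]_U.
L(e1) = A e1 = <-2, 3, -6> = 0·e1 - 2e2 + 3e3, so column 1 is <0, -2, 3>.
Repeating for e2, e3 and assembling the columns gives [[0, -2, -2], [-2, 0, -3], [3, 0, -1]].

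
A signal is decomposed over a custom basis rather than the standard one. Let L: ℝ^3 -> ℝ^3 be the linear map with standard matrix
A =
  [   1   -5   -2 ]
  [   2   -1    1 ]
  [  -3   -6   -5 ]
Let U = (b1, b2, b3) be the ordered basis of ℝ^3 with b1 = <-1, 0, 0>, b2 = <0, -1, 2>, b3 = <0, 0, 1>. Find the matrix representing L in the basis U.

Let P have columns b1, ..., b3. Then [L]_U = P^(-1) A P.
Here det P = 1, so P^(-1) is integer; computing A P first and then P^(-1)(A P) gives [[1, -1, 2], [2, -3, -1], [-1, 2, -3]].

[[1, -1, 2], [2, -3, -1], [-1, 2, -3]]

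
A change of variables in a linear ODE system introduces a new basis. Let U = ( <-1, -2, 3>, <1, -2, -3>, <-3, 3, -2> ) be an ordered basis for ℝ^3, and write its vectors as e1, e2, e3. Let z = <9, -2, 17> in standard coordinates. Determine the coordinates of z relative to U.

Write z = c_1 e1 + ... + c_3 e3 and solve for the c_i.
Row-reducing the augmented matrix [M | z] gives c = (-1, -4, -4).
Check: -e1 - 4e2 - 4e3 = <9, -2, 17>.

<-1, -4, -4>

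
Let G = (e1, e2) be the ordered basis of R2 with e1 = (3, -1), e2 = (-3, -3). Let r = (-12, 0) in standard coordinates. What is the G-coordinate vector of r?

(-3, 1)

Write r = c_1 e1 + c_2 e2 and solve for the c_i.
System: 3c_1 - 3c_2 = -12, -c_1 - 3c_2 = 0; solving gives c_1 = -3, c_2 = 1.
Check: -3e1 + e2 = (-12, 0).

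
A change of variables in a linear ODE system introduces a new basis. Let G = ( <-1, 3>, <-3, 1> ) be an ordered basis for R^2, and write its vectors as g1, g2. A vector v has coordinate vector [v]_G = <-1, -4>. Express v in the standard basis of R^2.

<13, -7>

The coordinates say v = -g1 - 4g2; adding the scaled basis vectors gives <13, -7>.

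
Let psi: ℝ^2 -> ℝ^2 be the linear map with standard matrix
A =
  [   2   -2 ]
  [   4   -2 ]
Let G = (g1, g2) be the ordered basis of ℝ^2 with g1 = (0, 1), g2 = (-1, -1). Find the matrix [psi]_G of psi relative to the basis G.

[[0, -2], [2, 0]]

With P the matrix whose columns are g1, g2, [psi]_G = P^(-1) A P.
Column by column: psi(g1) = A g1 = (-2, -2); its G-coordinates (0, 2) give column 1.
Continuing for each basis vector yields [psi]_G = [[0, -2], [2, 0]].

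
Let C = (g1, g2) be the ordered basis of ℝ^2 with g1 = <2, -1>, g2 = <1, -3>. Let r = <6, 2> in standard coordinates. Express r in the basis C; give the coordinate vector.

<4, -2>

Write r = c_1 g1 + c_2 g2 and solve for the c_i.
System: 2c_1 + c_2 = 6, -c_1 - 3c_2 = 2; solving gives c_1 = 4, c_2 = -2.
Check: 4g1 - 2g2 = <6, 2>.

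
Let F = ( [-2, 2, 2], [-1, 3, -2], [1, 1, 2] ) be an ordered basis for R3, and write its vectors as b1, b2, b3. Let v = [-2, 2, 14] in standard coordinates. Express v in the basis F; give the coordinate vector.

[3, -2, 2]

We seek scalars with c_1 b1 + ... + c_3 b3 = v; equivalently solve M c = v where the columns of M are b1, ..., b3.
Gaussian elimination on [M | v] yields c = (3, -2, 2).
Check: 3b1 - 2b2 + 2b3 = [-2, 2, 14].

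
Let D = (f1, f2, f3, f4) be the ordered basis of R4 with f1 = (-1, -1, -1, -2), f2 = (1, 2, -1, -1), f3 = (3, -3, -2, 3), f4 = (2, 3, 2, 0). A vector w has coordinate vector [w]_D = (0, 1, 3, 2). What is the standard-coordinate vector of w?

(14, -1, -3, 8)

The coordinates say w = 0·f1 + f2 + 3f3 + 2f4; adding the scaled basis vectors gives (14, -1, -3, 8).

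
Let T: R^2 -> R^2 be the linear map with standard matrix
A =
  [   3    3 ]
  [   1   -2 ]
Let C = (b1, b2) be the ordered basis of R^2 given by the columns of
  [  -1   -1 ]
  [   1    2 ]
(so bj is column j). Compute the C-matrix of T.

With P the matrix whose columns are b1, b2, [T]_C = P^(-1) A P.
Column by column: T(b1) = A b1 = [0, -3]; its C-coordinates [3, -3] give column 1.
Continuing for each basis vector yields [T]_C = [[3, -1], [-3, -2]].

[[3, -1], [-3, -2]]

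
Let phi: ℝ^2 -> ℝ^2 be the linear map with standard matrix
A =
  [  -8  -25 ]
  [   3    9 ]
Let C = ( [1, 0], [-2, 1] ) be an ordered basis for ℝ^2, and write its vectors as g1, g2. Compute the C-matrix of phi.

[[-2, -3], [3, 3]]

The j-th column of [phi]_C is [phi(gj)]_C.
phi(g1) = A g1 = [-8, 3] = -2g1 + 3g2, so column 1 is [-2, 3].
Repeating for g2 and assembling the columns gives [[-2, -3], [3, 3]].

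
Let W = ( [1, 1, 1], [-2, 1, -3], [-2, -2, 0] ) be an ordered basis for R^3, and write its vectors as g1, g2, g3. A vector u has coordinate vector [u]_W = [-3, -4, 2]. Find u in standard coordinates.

[1, -11, 9]

By definition u = -3g1 - 4g2 + 2g3.
Summing componentwise gives [1, -11, 9].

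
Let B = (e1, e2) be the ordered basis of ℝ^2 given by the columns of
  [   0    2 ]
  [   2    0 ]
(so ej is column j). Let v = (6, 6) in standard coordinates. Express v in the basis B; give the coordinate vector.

We seek scalars with c_1 e1 + c_2 e2 = v; equivalently solve M c = v where the columns of M are e1, e2.
System: 0c_1 + 2c_2 = 6, 2c_1 + 0c_2 = 6; solving gives c_1 = 3, c_2 = 3.
Check: 3e1 + 3e2 = (6, 6).

(3, 3)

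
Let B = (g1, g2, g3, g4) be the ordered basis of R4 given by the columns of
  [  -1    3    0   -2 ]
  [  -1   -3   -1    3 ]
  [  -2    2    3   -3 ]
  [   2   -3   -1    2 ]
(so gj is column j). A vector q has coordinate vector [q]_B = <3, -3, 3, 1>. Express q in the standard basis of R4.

<-14, 6, -6, 14>

The coordinates say q = 3g1 - 3g2 + 3g3 + g4; adding the scaled basis vectors gives <-14, 6, -6, 14>.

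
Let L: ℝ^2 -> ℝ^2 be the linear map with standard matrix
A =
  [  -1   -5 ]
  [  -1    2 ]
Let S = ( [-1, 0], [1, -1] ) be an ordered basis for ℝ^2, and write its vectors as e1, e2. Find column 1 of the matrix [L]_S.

[-2, -1]

Column 1 of [L]_S is the S-coordinate vector of L(e1).
In standard coordinates L(e1) = A e1 = [1, 1].
Converting to S: [1, 1] = -2e1 - e2, so the coordinate vector is [-2, -1].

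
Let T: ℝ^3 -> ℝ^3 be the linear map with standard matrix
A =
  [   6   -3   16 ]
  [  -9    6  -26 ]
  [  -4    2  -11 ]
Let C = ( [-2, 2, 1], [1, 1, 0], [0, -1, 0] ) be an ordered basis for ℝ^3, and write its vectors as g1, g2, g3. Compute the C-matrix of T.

[[1, -2, -2], [0, -1, -1], [-2, -2, 1]]

The j-th column of [T]_C is [T(gj)]_C.
T(g1) = A g1 = [-2, 4, 1] = g1 + 0·g2 - 2g3, so column 1 is [1, 0, -2].
Repeating for g2, g3 and assembling the columns gives [[1, -2, -2], [0, -1, -1], [-2, -2, 1]].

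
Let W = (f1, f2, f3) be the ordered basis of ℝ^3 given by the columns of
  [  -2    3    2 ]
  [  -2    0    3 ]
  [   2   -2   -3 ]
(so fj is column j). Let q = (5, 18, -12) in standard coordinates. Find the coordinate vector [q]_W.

[q]_W is the unique c with M c = q, where M has columns f1, ..., f3.
Row-reducing the augmented matrix [M | q] gives c = (-3, -3, 4).
Check: -3f1 - 3f2 + 4f3 = (5, 18, -12).

(-3, -3, 4)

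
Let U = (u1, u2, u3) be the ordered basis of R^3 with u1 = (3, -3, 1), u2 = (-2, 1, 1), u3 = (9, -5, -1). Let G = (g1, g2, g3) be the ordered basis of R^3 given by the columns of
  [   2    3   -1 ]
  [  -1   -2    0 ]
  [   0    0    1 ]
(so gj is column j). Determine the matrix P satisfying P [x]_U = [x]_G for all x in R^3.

[[-1, 1, 1], [2, -1, 2], [1, 1, -1]]

Let M have columns uj and N have columns gj. Then for every x, N [x]_G = x = M [x]_U, so P = N^(-1) M.
Since det N = -1, N^(-1) has integer entries; multiplying gives P = [[-1, 1, 1], [2, -1, 2], [1, 1, -1]].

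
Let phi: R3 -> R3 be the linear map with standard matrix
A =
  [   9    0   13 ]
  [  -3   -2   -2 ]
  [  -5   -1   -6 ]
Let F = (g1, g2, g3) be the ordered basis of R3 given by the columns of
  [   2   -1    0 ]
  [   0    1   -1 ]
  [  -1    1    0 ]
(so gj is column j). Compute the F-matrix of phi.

[[1, 2, 1], [-3, 0, 2], [1, 1, 0]]

The j-th column of [phi]_F is [phi(gj)]_F.
phi(g1) = A g1 = [5, -4, -4] = g1 - 3g2 + g3, so column 1 is [1, -3, 1].
Repeating for g2, g3 and assembling the columns gives [[1, 2, 1], [-3, 0, 2], [1, 1, 0]].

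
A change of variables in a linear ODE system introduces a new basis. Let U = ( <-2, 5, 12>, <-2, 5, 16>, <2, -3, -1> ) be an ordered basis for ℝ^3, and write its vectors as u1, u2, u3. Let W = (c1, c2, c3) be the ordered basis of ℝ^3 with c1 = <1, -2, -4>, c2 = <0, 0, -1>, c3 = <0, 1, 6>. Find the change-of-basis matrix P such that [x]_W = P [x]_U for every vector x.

[[-2, -2, 2], [2, -2, -1], [1, 1, 1]]

Take x = uj: its U-coordinates are the j-th standard unit vector, so P e_j — column j of P — equals [uj]_W.
u1 = -2c1 + 2c2 + c3, giving column 1 = <-2, 2, 1>; repeating for each j gives P = [[-2, -2, 2], [2, -2, -1], [1, 1, 1]].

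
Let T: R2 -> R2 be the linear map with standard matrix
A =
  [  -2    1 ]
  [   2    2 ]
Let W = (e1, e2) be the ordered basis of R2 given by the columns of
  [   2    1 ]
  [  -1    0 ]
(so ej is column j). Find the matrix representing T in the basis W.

Let P have columns e1, e2. Then [T]_W = P^(-1) A P.
Here det P = 1, so P^(-1) is integer; computing A P first and then P^(-1)(A P) gives [[-2, -2], [-1, 2]].

[[-2, -2], [-1, 2]]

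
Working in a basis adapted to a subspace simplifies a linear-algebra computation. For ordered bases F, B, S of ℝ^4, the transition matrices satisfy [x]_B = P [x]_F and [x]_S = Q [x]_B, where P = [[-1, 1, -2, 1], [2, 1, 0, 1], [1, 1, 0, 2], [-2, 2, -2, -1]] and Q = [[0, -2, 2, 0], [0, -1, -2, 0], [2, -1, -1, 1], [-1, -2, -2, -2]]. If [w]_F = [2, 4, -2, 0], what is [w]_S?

[-4, -20, 6, -50]

First [w]_B = P [w]_F = [6, 8, 6, 8].
Then [w]_S = Q [w]_B = [-4, -20, 6, -50].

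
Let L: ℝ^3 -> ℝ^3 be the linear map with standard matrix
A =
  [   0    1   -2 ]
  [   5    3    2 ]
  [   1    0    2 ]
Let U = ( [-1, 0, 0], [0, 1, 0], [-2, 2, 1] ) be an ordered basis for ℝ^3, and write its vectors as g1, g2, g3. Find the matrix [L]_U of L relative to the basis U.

Let P have columns g1, ..., g3. Then [L]_U = P^(-1) A P.
Here det P = -1, so P^(-1) is integer; computing A P first and then P^(-1)(A P) gives [[2, -1, 0], [-3, 3, -2], [-1, 0, 0]].

[[2, -1, 0], [-3, 3, -2], [-1, 0, 0]]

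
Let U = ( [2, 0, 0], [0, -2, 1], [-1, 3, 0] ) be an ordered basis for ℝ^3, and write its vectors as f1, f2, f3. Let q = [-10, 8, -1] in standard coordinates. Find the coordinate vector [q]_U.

[-4, -1, 2]

Write q = c_1 f1 + ... + c_3 f3 and solve for the c_i.
Solving this 3x3 system gives c = (-4, -1, 2).
Check: -4f1 - f2 + 2f3 = [-10, 8, -1].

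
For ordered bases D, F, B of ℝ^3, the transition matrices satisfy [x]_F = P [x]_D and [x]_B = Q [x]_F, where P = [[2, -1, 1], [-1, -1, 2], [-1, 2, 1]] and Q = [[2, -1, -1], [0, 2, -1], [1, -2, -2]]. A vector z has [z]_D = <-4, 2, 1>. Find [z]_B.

First [z]_F = P [z]_D = <-9, 4, 9>.
Then [z]_B = Q [z]_F = <-31, -1, -35>.

<-31, -1, -35>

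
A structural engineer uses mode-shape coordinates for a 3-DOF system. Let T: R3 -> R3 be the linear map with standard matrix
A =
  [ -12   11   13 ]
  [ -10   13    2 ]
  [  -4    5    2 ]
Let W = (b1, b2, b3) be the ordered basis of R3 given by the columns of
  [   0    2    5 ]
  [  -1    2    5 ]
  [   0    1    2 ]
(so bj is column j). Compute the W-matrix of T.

With P the matrix whose columns are b1, ..., b3, [T]_W = P^(-1) A P.
Column by column: T(b1) = A b1 = (-11, -13, -5); its W-coordinates (2, -3, -1) give column 1.
Continuing for each basis vector yields [T]_W = [[2, 3, 2], [-3, -2, 3], [-1, 3, 3]].

[[2, 3, 2], [-3, -2, 3], [-1, 3, 3]]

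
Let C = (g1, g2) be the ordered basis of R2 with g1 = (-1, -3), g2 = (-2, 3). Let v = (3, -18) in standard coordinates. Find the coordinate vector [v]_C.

Write v = c_1 g1 + c_2 g2 and solve for the c_i.
System: -c_1 - 2c_2 = 3, -3c_1 + 3c_2 = -18; solving gives c_1 = 3, c_2 = -3.
Check: 3g1 - 3g2 = (3, -18).

(3, -3)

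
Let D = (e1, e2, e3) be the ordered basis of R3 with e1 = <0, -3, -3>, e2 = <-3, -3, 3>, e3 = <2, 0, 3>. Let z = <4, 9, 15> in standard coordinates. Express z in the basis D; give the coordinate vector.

[z]_D is the unique c with M c = z, where M has columns e1, ..., e3.
Gaussian elimination on [M | z] yields c = (-3, 0, 2).
Check: -3e1 + 0·e2 + 2e3 = <4, 9, 15>.

<-3, 0, 2>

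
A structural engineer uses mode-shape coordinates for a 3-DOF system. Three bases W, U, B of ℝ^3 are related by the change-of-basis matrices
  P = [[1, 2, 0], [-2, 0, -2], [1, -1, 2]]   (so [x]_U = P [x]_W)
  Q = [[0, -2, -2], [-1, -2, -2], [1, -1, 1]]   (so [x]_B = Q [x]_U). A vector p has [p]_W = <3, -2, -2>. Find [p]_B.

<2, 3, 2>

Apply P to get U-coordinates <-1, -2, 1>, then Q to get B-coordinates.
The result is [p]_B = <2, 3, 2>.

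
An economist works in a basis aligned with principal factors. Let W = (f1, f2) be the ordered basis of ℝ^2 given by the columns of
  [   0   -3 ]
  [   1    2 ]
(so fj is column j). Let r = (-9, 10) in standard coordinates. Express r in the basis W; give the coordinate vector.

(4, 3)

[r]_W is the unique c with M c = r, where M has columns f1, f2.
System: 0c_1 - 3c_2 = -9, c_1 + 2c_2 = 10; solving gives c_1 = 4, c_2 = 3.
Check: 4f1 + 3f2 = (-9, 10).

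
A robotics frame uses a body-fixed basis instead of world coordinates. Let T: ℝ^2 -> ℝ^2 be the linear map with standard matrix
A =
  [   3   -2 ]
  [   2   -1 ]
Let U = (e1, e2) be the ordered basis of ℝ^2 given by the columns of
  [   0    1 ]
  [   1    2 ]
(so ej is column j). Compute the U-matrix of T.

[[3, 2], [-2, -1]]

With P the matrix whose columns are e1, e2, [T]_U = P^(-1) A P.
Column by column: T(e1) = A e1 = [-2, -1]; its U-coordinates [3, -2] give column 1.
Continuing for each basis vector yields [T]_U = [[3, 2], [-2, -1]].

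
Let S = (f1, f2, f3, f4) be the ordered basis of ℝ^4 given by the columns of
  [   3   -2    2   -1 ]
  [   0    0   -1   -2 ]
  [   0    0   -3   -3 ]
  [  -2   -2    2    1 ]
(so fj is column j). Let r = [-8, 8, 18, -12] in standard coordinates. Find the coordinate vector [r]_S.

[0, 1, -4, -2]

[r]_S is the unique c with M c = r, where M has columns f1, ..., f4.
Row-reducing the augmented matrix [M | r] gives c = (0, 1, -4, -2).
Check: 0·f1 + f2 - 4f3 - 2f4 = [-8, 8, 18, -12].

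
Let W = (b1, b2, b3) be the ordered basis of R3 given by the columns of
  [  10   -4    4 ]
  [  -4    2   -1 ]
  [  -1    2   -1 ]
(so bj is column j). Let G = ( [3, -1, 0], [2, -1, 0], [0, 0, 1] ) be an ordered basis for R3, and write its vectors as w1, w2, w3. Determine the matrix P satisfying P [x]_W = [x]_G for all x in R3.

Take x = bj: its W-coordinates are the j-th standard unit vector, so P e_j — column j of P — equals [bj]_G.
b1 = 2w1 + 2w2 - w3, giving column 1 = [2, 2, -1]; repeating for each j gives P = [[2, 0, 2], [2, -2, -1], [-1, 2, -1]].

[[2, 0, 2], [2, -2, -1], [-1, 2, -1]]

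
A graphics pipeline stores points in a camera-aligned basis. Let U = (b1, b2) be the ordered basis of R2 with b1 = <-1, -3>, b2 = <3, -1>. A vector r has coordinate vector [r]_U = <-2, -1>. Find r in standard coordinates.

<-1, 7>

The coordinates say r = -2b1 - b2; adding the scaled basis vectors gives <-1, 7>.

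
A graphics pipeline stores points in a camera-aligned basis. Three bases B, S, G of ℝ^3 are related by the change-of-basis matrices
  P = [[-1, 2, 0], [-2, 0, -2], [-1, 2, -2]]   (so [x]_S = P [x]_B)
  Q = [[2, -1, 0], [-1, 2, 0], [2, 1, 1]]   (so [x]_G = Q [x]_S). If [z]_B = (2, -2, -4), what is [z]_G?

(-16, 14, -6)

Composing the changes, [z]_G = Q P [z]_B.
Q P = [[0, 4, 2], [-3, -2, -4], [-5, 6, -4]]; applying this to (2, -2, -4) gives (-16, 14, -6).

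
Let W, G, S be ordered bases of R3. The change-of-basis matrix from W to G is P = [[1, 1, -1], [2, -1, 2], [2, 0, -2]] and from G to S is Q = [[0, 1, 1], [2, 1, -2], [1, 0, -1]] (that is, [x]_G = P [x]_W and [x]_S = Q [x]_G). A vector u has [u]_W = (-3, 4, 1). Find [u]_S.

Apply P to get G-coordinates (0, -8, -8), then Q to get S-coordinates.
The result is [u]_S = (-16, 8, 8).

(-16, 8, 8)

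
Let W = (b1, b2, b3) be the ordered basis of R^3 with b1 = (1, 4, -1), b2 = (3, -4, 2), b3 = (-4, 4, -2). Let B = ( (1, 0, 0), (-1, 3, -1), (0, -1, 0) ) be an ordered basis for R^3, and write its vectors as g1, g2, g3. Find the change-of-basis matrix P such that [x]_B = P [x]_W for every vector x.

Let M have columns bj and N have columns gj. Then for every x, N [x]_B = x = M [x]_W, so P = N^(-1) M.
Since det N = -1, N^(-1) has integer entries; multiplying gives P = [[2, 1, -2], [1, -2, 2], [-1, -2, 2]].

[[2, 1, -2], [1, -2, 2], [-1, -2, 2]]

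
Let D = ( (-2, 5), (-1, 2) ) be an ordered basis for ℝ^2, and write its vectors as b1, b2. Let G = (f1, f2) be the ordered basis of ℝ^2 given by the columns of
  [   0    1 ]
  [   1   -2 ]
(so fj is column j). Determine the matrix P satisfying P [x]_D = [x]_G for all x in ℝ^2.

[[1, 0], [-2, -1]]

Let M have columns bj and N have columns fj. Then for every x, N [x]_G = x = M [x]_D, so P = N^(-1) M.
Since det N = -1, N^(-1) has integer entries; multiplying gives P = [[1, 0], [-2, -1]].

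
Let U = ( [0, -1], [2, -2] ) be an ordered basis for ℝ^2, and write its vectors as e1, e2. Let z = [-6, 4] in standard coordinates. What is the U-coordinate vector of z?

[2, -3]

[z]_U is the unique c with M c = z, where M has columns e1, e2.
System: 0c_1 + 2c_2 = -6, -c_1 - 2c_2 = 4; solving gives c_1 = 2, c_2 = -3.
Check: 2e1 - 3e2 = [-6, 4].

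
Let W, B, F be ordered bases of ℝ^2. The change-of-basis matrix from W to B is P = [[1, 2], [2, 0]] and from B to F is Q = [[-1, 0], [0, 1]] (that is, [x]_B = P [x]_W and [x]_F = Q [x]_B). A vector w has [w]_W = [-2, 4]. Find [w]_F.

[-6, -4]

Apply P to get B-coordinates [6, -4], then Q to get F-coordinates.
The result is [w]_F = [-6, -4].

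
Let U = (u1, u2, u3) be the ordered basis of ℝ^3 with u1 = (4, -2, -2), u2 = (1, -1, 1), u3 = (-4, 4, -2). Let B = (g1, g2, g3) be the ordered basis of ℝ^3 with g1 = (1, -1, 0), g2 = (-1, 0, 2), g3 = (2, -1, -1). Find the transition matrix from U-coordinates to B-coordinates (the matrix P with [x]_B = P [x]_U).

[[0, 0, -2], [0, 1, -2], [2, 1, -2]]

Take x = uj: its U-coordinates are the j-th standard unit vector, so P e_j — column j of P — equals [uj]_B.
u1 = 0·g1 + 0·g2 + 2g3, giving column 1 = (0, 0, 2); repeating for each j gives P = [[0, 0, -2], [0, 1, -2], [2, 1, -2]].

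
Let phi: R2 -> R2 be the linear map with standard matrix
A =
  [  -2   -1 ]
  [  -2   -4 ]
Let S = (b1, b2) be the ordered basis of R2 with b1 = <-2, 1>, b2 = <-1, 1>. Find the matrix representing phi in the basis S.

Let P have columns b1, b2. Then [phi]_S = P^(-1) A P.
Here det P = -1, so P^(-1) is integer; computing A P first and then P^(-1)(A P) gives [[-3, 1], [3, -3]].

[[-3, 1], [3, -3]]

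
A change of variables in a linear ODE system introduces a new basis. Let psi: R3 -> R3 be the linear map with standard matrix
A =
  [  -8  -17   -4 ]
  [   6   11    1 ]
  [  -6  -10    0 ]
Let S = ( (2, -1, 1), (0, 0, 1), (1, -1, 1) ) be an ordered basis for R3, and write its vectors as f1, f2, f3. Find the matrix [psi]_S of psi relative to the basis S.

Let P have columns f1, ..., f3. Then [psi]_S = P^(-1) A P.
Here det P = 1, so P^(-1) is integer; computing A P first and then P^(-1)(A P) gives [[-1, -3, 1], [0, 1, 0], [-1, 2, 3]].

[[-1, -3, 1], [0, 1, 0], [-1, 2, 3]]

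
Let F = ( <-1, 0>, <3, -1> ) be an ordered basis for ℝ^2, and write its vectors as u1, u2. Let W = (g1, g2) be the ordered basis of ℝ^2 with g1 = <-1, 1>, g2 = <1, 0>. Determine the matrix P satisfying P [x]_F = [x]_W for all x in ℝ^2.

Take x = uj: its F-coordinates are the j-th standard unit vector, so P e_j — column j of P — equals [uj]_W.
u1 = 0·g1 - g2, giving column 1 = <0, -1>; repeating for each j gives P = [[0, -1], [-1, 2]].

[[0, -1], [-1, 2]]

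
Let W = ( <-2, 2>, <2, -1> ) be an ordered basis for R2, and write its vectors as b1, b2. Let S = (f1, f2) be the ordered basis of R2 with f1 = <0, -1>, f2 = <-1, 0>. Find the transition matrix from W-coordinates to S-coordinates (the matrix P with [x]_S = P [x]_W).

Column j of P is [bj]_S, since P maps W-coordinates to S-coordinates.
Expressing b1 in S: b1 = -2f1 + 2f2, so column 1 of P is <-2, 2>.
Doing the same for each bj gives P = [[-2, 1], [2, -2]].

[[-2, 1], [2, -2]]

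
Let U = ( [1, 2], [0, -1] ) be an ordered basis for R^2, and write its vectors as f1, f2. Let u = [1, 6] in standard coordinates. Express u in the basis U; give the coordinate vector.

We seek scalars with c_1 f1 + c_2 f2 = u; equivalently solve M c = u where the columns of M are f1, f2.
System: c_1 + 0c_2 = 1, 2c_1 - c_2 = 6; solving gives c_1 = 1, c_2 = -4.
Check: f1 - 4f2 = [1, 6].

[1, -4]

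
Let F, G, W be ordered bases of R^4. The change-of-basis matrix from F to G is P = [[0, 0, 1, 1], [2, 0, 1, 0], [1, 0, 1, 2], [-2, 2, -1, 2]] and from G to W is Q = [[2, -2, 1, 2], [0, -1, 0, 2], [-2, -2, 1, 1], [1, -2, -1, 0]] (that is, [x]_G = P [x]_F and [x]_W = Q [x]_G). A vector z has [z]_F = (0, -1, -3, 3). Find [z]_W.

Apply P to get G-coordinates (0, -3, 3, 7), then Q to get W-coordinates.
The result is [z]_W = (23, 17, 16, 3).

(23, 17, 16, 3)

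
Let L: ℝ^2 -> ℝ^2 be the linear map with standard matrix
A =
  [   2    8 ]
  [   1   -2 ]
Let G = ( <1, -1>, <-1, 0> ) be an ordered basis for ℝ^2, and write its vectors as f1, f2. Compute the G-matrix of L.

[[-3, 1], [3, 3]]

The j-th column of [L]_G is [L(fj)]_G.
L(f1) = A f1 = <-6, 3> = -3f1 + 3f2, so column 1 is <-3, 3>.
Repeating for f2 and assembling the columns gives [[-3, 1], [3, 3]].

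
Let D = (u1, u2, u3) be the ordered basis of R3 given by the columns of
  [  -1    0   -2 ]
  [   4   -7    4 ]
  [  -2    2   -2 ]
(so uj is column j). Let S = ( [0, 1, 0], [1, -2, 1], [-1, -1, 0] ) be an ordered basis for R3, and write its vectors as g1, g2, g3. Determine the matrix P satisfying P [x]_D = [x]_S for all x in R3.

Column j of P is [uj]_S, since P maps D-coordinates to S-coordinates.
Expressing u1 in S: u1 = -g1 - 2g2 - g3, so column 1 of P is [-1, -2, -1].
Doing the same for each uj gives P = [[-1, -1, 0], [-2, 2, -2], [-1, 2, 0]].

[[-1, -1, 0], [-2, 2, -2], [-1, 2, 0]]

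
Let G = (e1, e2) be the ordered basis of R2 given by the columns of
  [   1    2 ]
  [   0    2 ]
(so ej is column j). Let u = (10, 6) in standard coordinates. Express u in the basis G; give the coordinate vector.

(4, 3)

[u]_G is the unique c with M c = u, where M has columns e1, e2.
System: c_1 + 2c_2 = 10, 0c_1 + 2c_2 = 6; solving gives c_1 = 4, c_2 = 3.
Check: 4e1 + 3e2 = (10, 6).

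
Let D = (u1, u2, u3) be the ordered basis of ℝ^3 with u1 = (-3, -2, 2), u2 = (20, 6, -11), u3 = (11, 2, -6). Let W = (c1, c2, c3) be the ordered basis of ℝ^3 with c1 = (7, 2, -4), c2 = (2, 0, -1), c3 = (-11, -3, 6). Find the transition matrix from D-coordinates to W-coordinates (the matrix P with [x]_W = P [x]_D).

Let M have columns uj and N have columns cj. Then for every x, N [x]_W = x = M [x]_D, so P = N^(-1) M.
Since det N = 1, N^(-1) has integer entries; multiplying gives P = [[-1, 0, 1], [2, -1, 2], [0, -2, 0]].

[[-1, 0, 1], [2, -1, 2], [0, -2, 0]]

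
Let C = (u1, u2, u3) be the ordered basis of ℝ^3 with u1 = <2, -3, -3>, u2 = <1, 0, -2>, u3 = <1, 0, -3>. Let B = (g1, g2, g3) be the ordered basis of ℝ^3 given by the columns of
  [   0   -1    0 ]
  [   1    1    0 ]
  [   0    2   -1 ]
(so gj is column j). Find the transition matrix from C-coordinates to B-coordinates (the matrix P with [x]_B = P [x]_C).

Let M have columns uj and N have columns gj. Then for every x, N [x]_B = x = M [x]_C, so P = N^(-1) M.
Since det N = -1, N^(-1) has integer entries; multiplying gives P = [[-1, 1, 1], [-2, -1, -1], [-1, 0, 1]].

[[-1, 1, 1], [-2, -1, -1], [-1, 0, 1]]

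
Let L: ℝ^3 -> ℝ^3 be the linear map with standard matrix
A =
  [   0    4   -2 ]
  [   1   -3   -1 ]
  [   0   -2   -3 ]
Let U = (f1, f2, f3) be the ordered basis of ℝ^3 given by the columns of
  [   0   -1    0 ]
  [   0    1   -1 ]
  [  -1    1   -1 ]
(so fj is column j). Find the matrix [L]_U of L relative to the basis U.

With P the matrix whose columns are f1, ..., f3, [L]_U = P^(-1) A P.
Column by column: L(f1) = A f1 = [2, 1, 3]; its U-coordinates [-2, -2, -3] give column 1.
Continuing for each basis vector yields [L]_U = [[-2, 0, -1], [-2, -2, 2], [-3, 3, -2]].

[[-2, 0, -1], [-2, -2, 2], [-3, 3, -2]]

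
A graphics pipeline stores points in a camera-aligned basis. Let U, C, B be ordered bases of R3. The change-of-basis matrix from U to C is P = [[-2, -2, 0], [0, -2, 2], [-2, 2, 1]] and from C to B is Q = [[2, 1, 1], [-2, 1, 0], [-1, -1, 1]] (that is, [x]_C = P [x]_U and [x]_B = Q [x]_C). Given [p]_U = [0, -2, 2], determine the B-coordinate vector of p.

[14, 0, -14]

Apply P to get C-coordinates [4, 8, -2], then Q to get B-coordinates.
The result is [p]_B = [14, 0, -14].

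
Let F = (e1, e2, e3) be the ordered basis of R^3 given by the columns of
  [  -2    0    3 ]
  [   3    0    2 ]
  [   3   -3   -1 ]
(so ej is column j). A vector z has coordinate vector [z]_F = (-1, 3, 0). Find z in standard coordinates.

(2, -3, -12)

By definition z = -e1 + 3e2 + 0·e3.
Summing componentwise gives (2, -3, -12).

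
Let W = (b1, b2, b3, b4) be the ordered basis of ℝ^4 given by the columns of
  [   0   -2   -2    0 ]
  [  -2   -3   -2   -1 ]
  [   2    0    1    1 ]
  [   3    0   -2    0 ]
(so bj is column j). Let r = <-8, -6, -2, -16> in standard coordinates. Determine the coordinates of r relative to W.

We seek scalars with c_1 b1 + ... + c_4 b4 = r; equivalently solve M c = r where the columns of M are b1, ..., b4.
Row-reducing the augmented matrix [M | r] gives c = (-4, 2, 2, 4).
Check: -4b1 + 2b2 + 2b3 + 4b4 = <-8, -6, -2, -16>.

<-4, 2, 2, 4>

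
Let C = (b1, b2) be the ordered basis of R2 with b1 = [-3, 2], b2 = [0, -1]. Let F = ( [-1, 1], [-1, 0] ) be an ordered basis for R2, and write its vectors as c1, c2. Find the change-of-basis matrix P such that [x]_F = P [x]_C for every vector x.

[[2, -1], [1, 1]]

Column j of P is [bj]_F, since P maps C-coordinates to F-coordinates.
Expressing b1 in F: b1 = 2c1 + c2, so column 1 of P is [2, 1].
Doing the same for each bj gives P = [[2, -1], [1, 1]].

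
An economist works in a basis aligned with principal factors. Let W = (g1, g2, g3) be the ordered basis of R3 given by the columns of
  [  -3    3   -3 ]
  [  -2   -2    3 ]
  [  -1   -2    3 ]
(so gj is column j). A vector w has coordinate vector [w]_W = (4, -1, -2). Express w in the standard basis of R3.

(-9, -12, -8)

By definition w = 4g1 - g2 - 2g3.
Summing componentwise gives (-9, -12, -8).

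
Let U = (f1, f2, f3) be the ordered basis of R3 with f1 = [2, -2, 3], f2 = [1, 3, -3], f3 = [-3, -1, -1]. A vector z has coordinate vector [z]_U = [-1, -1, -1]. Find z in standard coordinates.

By definition z = -f1 - f2 - f3.
Summing componentwise gives [0, 0, 1].

[0, 0, 1]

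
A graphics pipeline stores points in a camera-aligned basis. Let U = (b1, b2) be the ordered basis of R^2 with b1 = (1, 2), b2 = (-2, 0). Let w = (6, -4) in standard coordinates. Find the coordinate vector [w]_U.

Write w = c_1 b1 + c_2 b2 and solve for the c_i.
System: c_1 - 2c_2 = 6, 2c_1 + 0c_2 = -4; solving gives c_1 = -2, c_2 = -4.
Check: -2b1 - 4b2 = (6, -4).

(-2, -4)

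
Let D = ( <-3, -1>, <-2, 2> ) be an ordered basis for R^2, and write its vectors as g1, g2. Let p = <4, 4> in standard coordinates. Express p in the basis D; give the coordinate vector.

We seek scalars with c_1 g1 + c_2 g2 = p; equivalently solve M c = p where the columns of M are g1, g2.
System: -3c_1 - 2c_2 = 4, -c_1 + 2c_2 = 4; solving gives c_1 = -2, c_2 = 1.
Check: -2g1 + g2 = <4, 4>.

<-2, 1>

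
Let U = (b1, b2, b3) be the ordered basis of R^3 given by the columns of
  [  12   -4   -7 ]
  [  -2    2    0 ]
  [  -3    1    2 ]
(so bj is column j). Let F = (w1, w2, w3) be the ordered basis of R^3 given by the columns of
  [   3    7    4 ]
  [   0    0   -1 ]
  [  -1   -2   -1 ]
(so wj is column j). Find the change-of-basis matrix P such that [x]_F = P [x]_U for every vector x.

[[-1, -1, 0], [1, 1, -1], [2, -2, 0]]

Let M have columns bj and N have columns wj. Then for every x, N [x]_F = x = M [x]_U, so P = N^(-1) M.
Since det N = 1, N^(-1) has integer entries; multiplying gives P = [[-1, -1, 0], [1, 1, -1], [2, -2, 0]].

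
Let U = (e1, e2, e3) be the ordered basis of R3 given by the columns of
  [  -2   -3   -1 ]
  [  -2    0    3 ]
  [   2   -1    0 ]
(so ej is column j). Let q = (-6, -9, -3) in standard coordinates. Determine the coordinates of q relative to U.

(0, 3, -3)

We seek scalars with c_1 e1 + ... + c_3 e3 = q; equivalently solve M c = q where the columns of M are e1, ..., e3.
Gaussian elimination on [M | q] yields c = (0, 3, -3).
Check: 0·e1 + 3e2 - 3e3 = (-6, -9, -3).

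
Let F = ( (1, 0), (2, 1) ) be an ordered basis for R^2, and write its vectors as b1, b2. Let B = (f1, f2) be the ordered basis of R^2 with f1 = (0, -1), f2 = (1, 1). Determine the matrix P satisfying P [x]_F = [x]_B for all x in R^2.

[[1, 1], [1, 2]]

Column j of P is [bj]_B, since P maps F-coordinates to B-coordinates.
Expressing b1 in B: b1 = f1 + f2, so column 1 of P is (1, 1).
Doing the same for each bj gives P = [[1, 1], [1, 2]].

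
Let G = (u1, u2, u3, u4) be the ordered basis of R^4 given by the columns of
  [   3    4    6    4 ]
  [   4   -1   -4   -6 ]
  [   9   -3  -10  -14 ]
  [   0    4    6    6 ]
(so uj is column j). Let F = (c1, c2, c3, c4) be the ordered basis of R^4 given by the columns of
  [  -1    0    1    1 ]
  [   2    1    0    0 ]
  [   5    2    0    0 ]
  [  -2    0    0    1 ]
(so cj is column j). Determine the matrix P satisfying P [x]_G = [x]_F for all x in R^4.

Take x = uj: its G-coordinates are the j-th standard unit vector, so P e_j — column j of P — equals [uj]_F.
u1 = c1 + 2c2 + 2c3 + 2c4, giving column 1 = [1, 2, 2, 2]; repeating for each j gives P = [[1, -1, -2, -2], [2, 1, 0, -2], [2, 1, 2, 0], [2, 2, 2, 2]].

[[1, -1, -2, -2], [2, 1, 0, -2], [2, 1, 2, 0], [2, 2, 2, 2]]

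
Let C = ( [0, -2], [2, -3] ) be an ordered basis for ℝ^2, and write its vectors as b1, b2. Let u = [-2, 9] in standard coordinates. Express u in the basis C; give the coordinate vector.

[-3, -1]

[u]_C is the unique c with M c = u, where M has columns b1, b2.
System: 0c_1 + 2c_2 = -2, -2c_1 - 3c_2 = 9; solving gives c_1 = -3, c_2 = -1.
Check: -3b1 - b2 = [-2, 9].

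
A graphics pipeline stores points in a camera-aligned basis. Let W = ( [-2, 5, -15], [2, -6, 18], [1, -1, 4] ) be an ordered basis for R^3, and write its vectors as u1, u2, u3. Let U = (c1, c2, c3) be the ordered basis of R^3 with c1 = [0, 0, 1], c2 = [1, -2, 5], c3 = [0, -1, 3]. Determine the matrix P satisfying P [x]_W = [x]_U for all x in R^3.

Let M have columns uj and N have columns cj. Then for every x, N [x]_U = x = M [x]_W, so P = N^(-1) M.
Since det N = -1, N^(-1) has integer entries; multiplying gives P = [[-2, 2, 2], [-2, 2, 1], [-1, 2, -1]].

[[-2, 2, 2], [-2, 2, 1], [-1, 2, -1]]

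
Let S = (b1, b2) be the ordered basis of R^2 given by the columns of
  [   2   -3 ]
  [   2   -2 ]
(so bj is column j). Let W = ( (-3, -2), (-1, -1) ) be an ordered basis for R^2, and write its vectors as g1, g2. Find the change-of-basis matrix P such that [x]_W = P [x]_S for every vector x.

[[0, 1], [-2, 0]]

Take x = bj: its S-coordinates are the j-th standard unit vector, so P e_j — column j of P — equals [bj]_W.
b1 = 0·g1 - 2g2, giving column 1 = (0, -2); repeating for each j gives P = [[0, 1], [-2, 0]].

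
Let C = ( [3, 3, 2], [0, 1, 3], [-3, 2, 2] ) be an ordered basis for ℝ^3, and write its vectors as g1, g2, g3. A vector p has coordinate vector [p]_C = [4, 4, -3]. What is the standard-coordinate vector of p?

p = M [p]_C, where M has columns g1, ..., g3.
Carrying out the matrix-vector product, p = [21, 10, 14].

[21, 10, 14]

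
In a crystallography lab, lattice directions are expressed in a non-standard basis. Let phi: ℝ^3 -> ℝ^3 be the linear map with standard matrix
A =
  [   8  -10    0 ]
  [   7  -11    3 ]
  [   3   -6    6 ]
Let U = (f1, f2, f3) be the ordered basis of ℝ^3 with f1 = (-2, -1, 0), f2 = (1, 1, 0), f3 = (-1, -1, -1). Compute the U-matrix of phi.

With P the matrix whose columns are f1, ..., f3, [phi]_U = P^(-1) A P.
Column by column: phi(f1) = A f1 = (-6, -3, 0); its U-coordinates (3, 0, 0) give column 1.
Continuing for each basis vector yields [phi]_U = [[3, -2, -1], [0, -3, 3], [0, 3, 3]].

[[3, -2, -1], [0, -3, 3], [0, 3, 3]]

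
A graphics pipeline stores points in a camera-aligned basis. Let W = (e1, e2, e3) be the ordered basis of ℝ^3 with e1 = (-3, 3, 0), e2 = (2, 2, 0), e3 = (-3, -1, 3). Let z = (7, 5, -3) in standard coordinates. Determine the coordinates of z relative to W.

[z]_W is the unique c with M c = z, where M has columns e1, ..., e3.
Row-reducing the augmented matrix [M | z] gives c = (0, 2, -1).
Check: 0·e1 + 2e2 - e3 = (7, 5, -3).

(0, 2, -1)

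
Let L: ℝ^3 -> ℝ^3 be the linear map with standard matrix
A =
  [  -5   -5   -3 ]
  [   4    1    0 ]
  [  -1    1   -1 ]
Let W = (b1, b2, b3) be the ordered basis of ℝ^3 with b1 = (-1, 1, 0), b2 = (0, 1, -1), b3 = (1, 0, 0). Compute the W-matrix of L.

With P the matrix whose columns are b1, ..., b3, [L]_W = P^(-1) A P.
Column by column: L(b1) = A b1 = (0, -3, 2); its W-coordinates (-1, -2, -1) give column 1.
Continuing for each basis vector yields [L]_W = [[-1, 3, 3], [-2, -2, 1], [-1, 1, -2]].

[[-1, 3, 3], [-2, -2, 1], [-1, 1, -2]]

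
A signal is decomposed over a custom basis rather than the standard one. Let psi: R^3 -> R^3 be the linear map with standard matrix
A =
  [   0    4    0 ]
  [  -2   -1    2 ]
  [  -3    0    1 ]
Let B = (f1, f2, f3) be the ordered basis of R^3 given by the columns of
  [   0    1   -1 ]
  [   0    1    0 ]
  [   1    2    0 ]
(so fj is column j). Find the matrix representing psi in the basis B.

[[-3, -3, -1], [2, 1, 2], [2, -3, 2]]

With P the matrix whose columns are f1, ..., f3, [psi]_B = P^(-1) A P.
Column by column: psi(f1) = A f1 = <0, 2, 1>; its B-coordinates <-3, 2, 2> give column 1.
Continuing for each basis vector yields [psi]_B = [[-3, -3, -1], [2, 1, 2], [2, -3, 2]].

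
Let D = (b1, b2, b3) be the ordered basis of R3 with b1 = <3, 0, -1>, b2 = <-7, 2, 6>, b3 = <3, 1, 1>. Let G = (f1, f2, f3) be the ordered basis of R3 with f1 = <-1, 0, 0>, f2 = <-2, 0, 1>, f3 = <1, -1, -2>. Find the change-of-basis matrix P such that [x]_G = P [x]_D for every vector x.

Let M have columns bj and N have columns fj. Then for every x, N [x]_G = x = M [x]_D, so P = N^(-1) M.
Since det N = -1, N^(-1) has integer entries; multiplying gives P = [[-1, 1, -2], [-1, 2, -1], [0, -2, -1]].

[[-1, 1, -2], [-1, 2, -1], [0, -2, -1]]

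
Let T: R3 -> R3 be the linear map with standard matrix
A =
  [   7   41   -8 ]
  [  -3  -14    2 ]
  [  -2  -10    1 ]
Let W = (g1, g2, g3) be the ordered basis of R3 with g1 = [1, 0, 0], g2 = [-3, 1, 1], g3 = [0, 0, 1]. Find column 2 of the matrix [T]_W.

Column 2 of [T]_W is the W-coordinate vector of T(g2).
In standard coordinates T(g2) = A g2 = [12, -3, -3].
Converting to W: [12, -3, -3] = 3g1 - 3g2 + 0·g3, so the coordinate vector is [3, -3, 0].

[3, -3, 0]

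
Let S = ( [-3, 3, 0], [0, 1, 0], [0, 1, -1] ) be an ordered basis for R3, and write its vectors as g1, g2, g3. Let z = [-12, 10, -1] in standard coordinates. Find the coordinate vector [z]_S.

Write z = c_1 g1 + ... + c_3 g3 and solve for the c_i.
Row-reducing the augmented matrix [M | z] gives c = (4, -3, 1).
Check: 4g1 - 3g2 + g3 = [-12, 10, -1].

[4, -3, 1]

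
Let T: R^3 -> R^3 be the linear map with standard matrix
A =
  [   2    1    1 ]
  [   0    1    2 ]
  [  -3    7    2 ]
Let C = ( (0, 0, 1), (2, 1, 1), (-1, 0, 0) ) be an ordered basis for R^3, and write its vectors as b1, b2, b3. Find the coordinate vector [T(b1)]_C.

Compute T(b1) = A b1 = (1, 2, 2) in standard coordinates.
Then write this in C-coordinates: solve for y in y_1 b1 + ... + y_3 b3 = (1, 2, 2).
This gives y = (0, 2, 3), which is column 1 of [T]_C.

(0, 2, 3)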